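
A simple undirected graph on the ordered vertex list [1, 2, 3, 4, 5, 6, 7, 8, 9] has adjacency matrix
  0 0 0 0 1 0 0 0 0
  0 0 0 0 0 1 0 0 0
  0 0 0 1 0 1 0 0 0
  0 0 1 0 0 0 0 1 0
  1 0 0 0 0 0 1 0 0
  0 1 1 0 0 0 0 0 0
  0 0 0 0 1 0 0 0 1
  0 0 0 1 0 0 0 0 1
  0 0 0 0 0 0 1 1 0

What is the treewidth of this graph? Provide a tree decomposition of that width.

Every bag has size at most 2, so the width is 2 − 1 = 1 and tw(G) ≤ 1. G has an edge, so its treewidth is at least 1. Combining the bounds, tw(G) = 1.

Treewidth 1.
Bags: B1 = {2, 6}  B2 = {3, 6}  B3 = {3, 4}  B4 = {4, 8}  B5 = {8, 9}  B6 = {7, 9}  B7 = {5, 7}  B8 = {1, 5}
Tree: B1–B2, B2–B3, B3–B4, B4–B5, B5–B6, B6–B7, B7–B8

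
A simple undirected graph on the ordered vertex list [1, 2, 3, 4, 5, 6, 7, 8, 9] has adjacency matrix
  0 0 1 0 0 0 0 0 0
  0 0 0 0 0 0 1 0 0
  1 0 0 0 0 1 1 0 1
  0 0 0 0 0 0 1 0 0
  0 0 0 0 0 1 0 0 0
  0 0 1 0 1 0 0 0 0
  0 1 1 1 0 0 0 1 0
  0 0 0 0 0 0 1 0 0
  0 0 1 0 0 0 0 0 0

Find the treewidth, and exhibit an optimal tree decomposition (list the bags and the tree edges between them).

Every bag has size at most 2, so the width is 2 − 1 = 1 and tw(G) ≤ 1. G has an edge, so its treewidth is at least 1. The upper and lower bounds meet at 1, so that is the treewidth.

Treewidth 1.
Bags: B1 = {4, 7}  B2 = {3, 7}  B3 = {3, 6}  B4 = {2, 7}  B5 = {1, 3}  B6 = {7, 8}  B7 = {5, 6}  B8 = {3, 9}
Tree: B1–B2, B2–B3, B2–B4, B2–B5, B1–B6, B3–B7, B3–B8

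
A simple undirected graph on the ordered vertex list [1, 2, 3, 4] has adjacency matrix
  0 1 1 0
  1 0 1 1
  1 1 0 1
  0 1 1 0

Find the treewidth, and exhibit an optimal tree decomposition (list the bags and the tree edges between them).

Every bag has size at most 3, so the width is 3 − 1 = 2 and tw(G) ≤ 2. For the lower bound, the 3 vertices {1, 2, 3} are pairwise adjacent, and any tree decomposition puts a clique entirely inside one bag — forcing width ≥ 2. Combining the bounds, tw(G) = 2.

Treewidth 2.
Bags: B1 = {1, 2, 3}  B2 = {2, 3, 4}
Tree: B1–B2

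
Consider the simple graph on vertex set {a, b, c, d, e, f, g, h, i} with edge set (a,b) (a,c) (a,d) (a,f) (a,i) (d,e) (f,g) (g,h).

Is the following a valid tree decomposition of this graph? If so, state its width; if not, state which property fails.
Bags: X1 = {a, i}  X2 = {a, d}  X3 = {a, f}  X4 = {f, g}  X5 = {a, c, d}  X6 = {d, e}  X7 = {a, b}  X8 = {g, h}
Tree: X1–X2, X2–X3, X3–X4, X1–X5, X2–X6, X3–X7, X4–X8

A tree decomposition must satisfy three properties: every vertex lies in some bag; for every edge, both endpoints lie together in some bag; and for every vertex, the bags containing it form a connected subtree. Here bags containing vertex d are not connected in the tree, so the decomposition is invalid.

No — bags containing vertex d are not connected in the tree.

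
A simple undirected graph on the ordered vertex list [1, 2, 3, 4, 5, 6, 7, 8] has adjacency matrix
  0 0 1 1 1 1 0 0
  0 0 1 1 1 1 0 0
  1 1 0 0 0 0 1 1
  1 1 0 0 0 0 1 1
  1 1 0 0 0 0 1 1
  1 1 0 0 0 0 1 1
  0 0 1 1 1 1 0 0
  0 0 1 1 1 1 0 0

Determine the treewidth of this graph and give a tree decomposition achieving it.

Treewidth 4.
One such decomposition:
Bags: B1 = {1, 3, 4, 5, 6}  B2 = {3, 4, 5, 6, 8}  B3 = {3, 4, 5, 6, 7}  B4 = {2, 3, 4, 5, 6}
Tree: B1–B2, B2–B3, B3–B4

Every bag has size at most 5, so the width is 5 − 1 = 4 and tw(G) ≤ 4. For the lower bound: the 5 vertex sets {1,5}, {6,8}, {3,7}, {4}, {2} are disjoint, each induces a connected subgraph, and every pair is joined by at least one edge of G. Contracting each set to a single vertex therefore yields K_{5} as a minor, and since treewidth is minor-monotone, tw(G) ≥ tw(K_{5}) = 4. Hence tw(G) = 4 exactly.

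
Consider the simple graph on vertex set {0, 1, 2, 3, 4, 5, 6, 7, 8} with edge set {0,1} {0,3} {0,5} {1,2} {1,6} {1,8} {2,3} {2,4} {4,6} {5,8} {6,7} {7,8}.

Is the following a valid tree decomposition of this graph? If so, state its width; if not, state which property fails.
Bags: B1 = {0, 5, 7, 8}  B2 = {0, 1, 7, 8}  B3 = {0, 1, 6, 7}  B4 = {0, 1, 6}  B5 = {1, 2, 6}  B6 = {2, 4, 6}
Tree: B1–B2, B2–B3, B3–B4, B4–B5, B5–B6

No — vertex 3 appears in no bag.

A tree decomposition must satisfy three properties: every vertex lies in some bag; for every edge, both endpoints lie together in some bag; and for every vertex, the bags containing it form a connected subtree. Here vertex 3 appears in no bag, so the decomposition is invalid.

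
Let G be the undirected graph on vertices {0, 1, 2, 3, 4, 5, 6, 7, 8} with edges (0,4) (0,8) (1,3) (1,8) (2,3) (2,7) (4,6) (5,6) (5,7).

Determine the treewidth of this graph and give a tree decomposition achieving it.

Every bag has size at most 3, so the width is 3 − 1 = 2 and tw(G) ≤ 2. For the lower bound, G contains the cycle 1–8–0–4–6–5–7–2–3–1, so G is not a forest; only forests have treewidth ≤ 1, hence tw(G) ≥ 2. Therefore the treewidth is 2.

Treewidth 2.
One such decomposition:
Bags: B1 = {0, 1, 8}  B2 = {0, 1, 4}  B3 = {1, 4, 6}  B4 = {1, 5, 6}  B5 = {1, 5, 7}  B6 = {1, 2, 7}  B7 = {1, 2, 3}
Tree: B1–B2, B2–B3, B3–B4, B4–B5, B5–B6, B6–B7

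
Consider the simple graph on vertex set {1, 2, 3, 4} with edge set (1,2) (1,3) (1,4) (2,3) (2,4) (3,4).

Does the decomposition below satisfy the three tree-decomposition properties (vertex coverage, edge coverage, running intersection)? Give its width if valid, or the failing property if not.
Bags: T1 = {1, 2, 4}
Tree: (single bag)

No — vertex 3 appears in no bag.

A tree decomposition must satisfy three properties: every vertex lies in some bag; for every edge, both endpoints lie together in some bag; and for every vertex, the bags containing it form a connected subtree. Here vertex 3 appears in no bag, so the decomposition is invalid.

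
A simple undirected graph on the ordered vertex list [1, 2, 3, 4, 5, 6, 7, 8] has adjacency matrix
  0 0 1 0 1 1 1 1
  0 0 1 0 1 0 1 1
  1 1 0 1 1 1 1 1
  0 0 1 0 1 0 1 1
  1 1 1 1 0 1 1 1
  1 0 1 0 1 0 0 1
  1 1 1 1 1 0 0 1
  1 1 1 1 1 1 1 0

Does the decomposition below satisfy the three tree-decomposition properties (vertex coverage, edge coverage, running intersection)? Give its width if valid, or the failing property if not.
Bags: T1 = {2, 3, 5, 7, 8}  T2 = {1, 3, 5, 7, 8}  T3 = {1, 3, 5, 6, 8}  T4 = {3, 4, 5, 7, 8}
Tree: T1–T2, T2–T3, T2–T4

Checking the three conditions: (i) the bags cover all of {1, 2, 3, 4, 5, 6, 7, 8}; (ii) for each edge, some bag contains both endpoints; (iii) the bags containing any fixed vertex form a subtree. All hold, so the decomposition is valid with width 5 − 1 = 4.

Yes; width 4.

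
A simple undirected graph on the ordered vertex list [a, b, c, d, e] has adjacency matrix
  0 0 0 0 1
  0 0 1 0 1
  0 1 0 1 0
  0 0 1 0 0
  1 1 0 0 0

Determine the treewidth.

1

A width-1 tree decomposition is:
Bags: B1 = {a, e}  B2 = {b, e}  B3 = {b, c}  B4 = {c, d}
Tree: B1–B2, B2–B3, B3–B4
Each bag holds 2 vertices, so the decomposition has width 1, which upper-bounds the treewidth. Any graph with an edge has treewidth ≥ 1, and G has the edge a–e. The upper and lower bounds meet at 1, so that is the treewidth.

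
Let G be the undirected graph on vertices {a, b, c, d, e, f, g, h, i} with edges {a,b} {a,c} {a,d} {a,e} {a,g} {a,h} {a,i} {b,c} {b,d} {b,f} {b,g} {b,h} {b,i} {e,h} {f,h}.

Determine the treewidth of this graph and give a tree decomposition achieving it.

Treewidth 2.
One optimal decomposition is:
Bags: B1 = {b, f, h}  B2 = {a, b, h}  B3 = {a, e, h}  B4 = {a, b, c}  B5 = {a, b, d}  B6 = {a, b, i}  B7 = {a, b, g}
Tree: B1–B2, B2–B3, B2–B4, B4–B5, B2–B6, B6–B7

Each bag holds 3 vertices, so the decomposition has width 2, which upper-bounds the treewidth. For the lower bound, the 3 vertices {a, e, h} are pairwise adjacent, and any tree decomposition puts a clique entirely inside one bag — forcing width ≥ 2. The upper and lower bounds meet at 2, so that is the treewidth.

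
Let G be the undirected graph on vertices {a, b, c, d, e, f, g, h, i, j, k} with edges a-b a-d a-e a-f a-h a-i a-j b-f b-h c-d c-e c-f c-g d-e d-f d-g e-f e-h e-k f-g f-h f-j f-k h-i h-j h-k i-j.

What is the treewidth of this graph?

3

A width-3 tree decomposition is:
Bags: B1 = {a, e, f, h}  B2 = {a, b, f, h}  B3 = {a, f, h, j}  B4 = {a, h, i, j}  B5 = {a, d, e, f}  B6 = {e, f, h, k}  B7 = {c, d, e, f}  B8 = {c, d, f, g}
Tree: B1–B2, B2–B3, B3–B4, B1–B5, B1–B6, B5–B7, B7–B8
Every bag has size at most 4, so the width is 4 − 1 = 3 and tw(G) ≤ 3. Conversely, {c, d, f, g} is a clique of size 4, and the vertices of any clique must share a bag in every tree decomposition; so some bag has ≥ 4 vertices and tw(G) ≥ 3. Hence tw(G) = 3 exactly.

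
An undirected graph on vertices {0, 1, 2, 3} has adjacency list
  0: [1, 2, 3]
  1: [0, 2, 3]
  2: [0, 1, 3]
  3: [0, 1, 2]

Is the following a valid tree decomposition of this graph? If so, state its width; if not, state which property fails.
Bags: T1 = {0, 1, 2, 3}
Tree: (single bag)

Every vertex of G appears in some bag (union = {0, 1, 2, 3}); every edge is covered by a bag; and for each vertex v the set of bags containing v is connected in the bag tree. The decomposition is therefore valid. The largest bag has 4 vertices, so the width is 3.

Yes; width 3.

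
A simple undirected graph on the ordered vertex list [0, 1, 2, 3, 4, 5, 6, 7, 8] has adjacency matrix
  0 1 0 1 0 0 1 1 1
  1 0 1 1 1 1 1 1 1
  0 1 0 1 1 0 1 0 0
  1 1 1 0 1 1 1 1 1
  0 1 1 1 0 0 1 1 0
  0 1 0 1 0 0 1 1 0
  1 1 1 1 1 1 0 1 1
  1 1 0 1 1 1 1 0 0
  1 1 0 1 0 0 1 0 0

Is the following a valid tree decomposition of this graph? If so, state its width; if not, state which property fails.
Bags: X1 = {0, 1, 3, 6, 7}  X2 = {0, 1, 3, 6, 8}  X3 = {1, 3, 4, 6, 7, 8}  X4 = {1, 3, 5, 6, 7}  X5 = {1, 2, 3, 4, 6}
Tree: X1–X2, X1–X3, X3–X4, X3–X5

No — bags containing vertex 8 are not connected in the tree.

A tree decomposition must satisfy three properties: every vertex lies in some bag; for every edge, both endpoints lie together in some bag; and for every vertex, the bags containing it form a connected subtree. Here bags containing vertex 8 are not connected in the tree, so the decomposition is invalid.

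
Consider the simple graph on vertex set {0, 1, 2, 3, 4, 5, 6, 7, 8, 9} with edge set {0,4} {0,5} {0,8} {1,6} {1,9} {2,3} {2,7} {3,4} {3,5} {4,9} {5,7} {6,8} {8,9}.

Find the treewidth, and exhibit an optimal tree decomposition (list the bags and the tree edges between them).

Treewidth 2.
One optimal decomposition is:
Bags: B1 = {2, 5, 7}  B2 = {2, 3, 5}  B3 = {0, 3, 5}  B4 = {0, 3, 4}  B5 = {0, 4, 8}  B6 = {4, 8, 9}  B7 = {6, 8, 9}  B8 = {1, 6, 9}
Tree: B1–B2, B2–B3, B3–B4, B4–B5, B5–B6, B6–B7, B7–B8

Every bag has size at most 3, so the width is 3 − 1 = 2 and tw(G) ≤ 2. The edges 7–2–3–5–7 form a cycle, so G is not a tree and its treewidth is at least 2. Therefore the treewidth is 2.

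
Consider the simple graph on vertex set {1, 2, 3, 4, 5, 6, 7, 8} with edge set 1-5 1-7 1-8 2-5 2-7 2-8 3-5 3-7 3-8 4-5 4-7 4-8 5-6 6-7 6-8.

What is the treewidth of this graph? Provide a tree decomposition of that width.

Every bag has size at most 4, so the width is 4 − 1 = 3 and tw(G) ≤ 3. For the lower bound: the 4 vertex sets {2,5}, {3,8}, {7}, {1} are disjoint, each induces a connected subgraph, and every pair is joined by at least one edge of G. Contracting each set to a single vertex therefore yields K_{4} as a minor, and since treewidth is minor-monotone, tw(G) ≥ tw(K_{4}) = 3. Therefore the treewidth is 3.

Treewidth 3.
Bags: B1 = {2, 5, 7, 8}  B2 = {3, 5, 7, 8}  B3 = {1, 5, 7, 8}  B4 = {5, 6, 7, 8}  B5 = {4, 5, 7, 8}
Tree: B1–B2, B2–B3, B3–B4, B4–B5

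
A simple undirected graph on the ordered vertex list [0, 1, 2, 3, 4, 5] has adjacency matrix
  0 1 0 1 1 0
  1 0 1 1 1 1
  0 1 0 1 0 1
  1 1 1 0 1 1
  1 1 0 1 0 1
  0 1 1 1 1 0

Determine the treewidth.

A width-3 tree decomposition is:
Bags: B1 = {0, 1, 3, 4}  B2 = {1, 3, 4, 5}  B3 = {1, 2, 3, 5}
Tree: B1–B2, B2–B3
Every bag has size at most 4, so the width is 4 − 1 = 3 and tw(G) ≤ 3. On the other hand G contains the 4-clique {1, 2, 3, 5}. A clique must lie in a single bag of any decomposition, so no decomposition can have width below 3. Combining the bounds, tw(G) = 3.

3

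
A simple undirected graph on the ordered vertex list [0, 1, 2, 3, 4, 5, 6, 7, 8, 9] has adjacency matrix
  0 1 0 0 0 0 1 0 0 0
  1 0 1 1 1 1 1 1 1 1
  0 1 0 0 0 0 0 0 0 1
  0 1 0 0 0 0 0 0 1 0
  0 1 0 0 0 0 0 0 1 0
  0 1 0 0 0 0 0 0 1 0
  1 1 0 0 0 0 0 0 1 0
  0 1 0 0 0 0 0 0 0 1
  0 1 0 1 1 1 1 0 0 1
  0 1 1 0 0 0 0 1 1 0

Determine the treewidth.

A width-2 tree decomposition is:
Bags: B1 = {1, 8, 9}  B2 = {1, 7, 9}  B3 = {1, 6, 8}  B4 = {0, 1, 6}  B5 = {1, 3, 8}  B6 = {1, 5, 8}  B7 = {1, 4, 8}  B8 = {1, 2, 9}
Tree: B1–B2, B1–B3, B3–B4, B1–B5, B5–B6, B3–B7, B2–B8
Every bag has size at most 3, so the width is 3 − 1 = 2 and tw(G) ≤ 2. Conversely, {0, 1, 6} is a clique of size 3, and the vertices of any clique must share a bag in every tree decomposition; so some bag has ≥ 3 vertices and tw(G) ≥ 2. Therefore the treewidth is 2.

2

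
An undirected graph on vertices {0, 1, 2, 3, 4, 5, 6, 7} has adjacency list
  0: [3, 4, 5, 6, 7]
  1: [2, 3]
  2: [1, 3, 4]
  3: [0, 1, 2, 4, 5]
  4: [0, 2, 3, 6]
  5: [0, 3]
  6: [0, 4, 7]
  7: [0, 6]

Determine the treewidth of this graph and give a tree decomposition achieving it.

Every bag has size at most 3, so the width is 3 − 1 = 2 and tw(G) ≤ 2. On the other hand G contains the 3-clique {0, 3, 4}. A clique must lie in a single bag of any decomposition, so no decomposition can have width below 2. The upper and lower bounds meet at 2, so that is the treewidth.

Treewidth 2.
One optimal decomposition is:
Bags: B1 = {2, 3, 4}  B2 = {0, 3, 4}  B3 = {0, 3, 5}  B4 = {1, 2, 3}  B5 = {0, 4, 6}  B6 = {0, 6, 7}
Tree: B1–B2, B2–B3, B1–B4, B2–B5, B5–B6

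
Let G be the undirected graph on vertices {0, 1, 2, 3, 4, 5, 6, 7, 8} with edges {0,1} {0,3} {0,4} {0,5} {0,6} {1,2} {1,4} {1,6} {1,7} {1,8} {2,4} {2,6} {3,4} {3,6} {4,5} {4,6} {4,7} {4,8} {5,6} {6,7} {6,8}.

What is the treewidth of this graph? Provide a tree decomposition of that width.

Treewidth 3.
One optimal decomposition is:
Bags: B1 = {1, 2, 4, 6}  B2 = {1, 4, 6, 7}  B3 = {0, 1, 4, 6}  B4 = {1, 4, 6, 8}  B5 = {0, 4, 5, 6}  B6 = {0, 3, 4, 6}
Tree: B1–B2, B2–B3, B1–B4, B3–B5, B5–B6

Every bag has size at most 4, so the width is 4 − 1 = 3 and tw(G) ≤ 3. On the other hand G contains the 4-clique {0, 1, 4, 6}. A clique must lie in a single bag of any decomposition, so no decomposition can have width below 3. Combining the bounds, tw(G) = 3.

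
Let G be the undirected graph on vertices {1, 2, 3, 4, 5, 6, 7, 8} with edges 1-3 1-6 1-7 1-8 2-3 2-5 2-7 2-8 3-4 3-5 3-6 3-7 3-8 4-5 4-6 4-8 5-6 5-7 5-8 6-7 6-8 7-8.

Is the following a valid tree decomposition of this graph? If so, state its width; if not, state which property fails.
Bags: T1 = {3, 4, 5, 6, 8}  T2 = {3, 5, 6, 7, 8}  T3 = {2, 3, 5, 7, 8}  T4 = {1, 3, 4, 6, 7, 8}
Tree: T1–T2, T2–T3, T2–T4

A tree decomposition must satisfy three properties: every vertex lies in some bag; for every edge, both endpoints lie together in some bag; and for every vertex, the bags containing it form a connected subtree. Here bags containing vertex 4 are not connected in the tree, so the decomposition is invalid.

No — bags containing vertex 4 are not connected in the tree.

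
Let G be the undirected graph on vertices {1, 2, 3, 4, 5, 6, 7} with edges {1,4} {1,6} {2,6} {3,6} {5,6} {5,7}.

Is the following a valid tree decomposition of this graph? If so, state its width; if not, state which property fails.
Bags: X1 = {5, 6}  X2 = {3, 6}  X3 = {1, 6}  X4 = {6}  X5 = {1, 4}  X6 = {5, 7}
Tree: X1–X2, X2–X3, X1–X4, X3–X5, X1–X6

No — vertex 2 appears in no bag.

A tree decomposition must satisfy three properties: every vertex lies in some bag; for every edge, both endpoints lie together in some bag; and for every vertex, the bags containing it form a connected subtree. Here vertex 2 appears in no bag, so the decomposition is invalid.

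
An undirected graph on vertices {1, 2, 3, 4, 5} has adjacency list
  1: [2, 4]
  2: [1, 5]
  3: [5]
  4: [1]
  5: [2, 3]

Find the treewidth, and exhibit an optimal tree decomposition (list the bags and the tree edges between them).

Treewidth 1.
Bags: B1 = {1, 4}  B2 = {1, 2}  B3 = {2, 5}  B4 = {3, 5}
Tree: B1–B2, B2–B3, B3–B4

Each bag holds 2 vertices, so the decomposition has width 1, which upper-bounds the treewidth. Since G has at least one edge (e.g. 4–1), it is not an edgeless graph, so tw(G) ≥ 1. Therefore the treewidth is 1.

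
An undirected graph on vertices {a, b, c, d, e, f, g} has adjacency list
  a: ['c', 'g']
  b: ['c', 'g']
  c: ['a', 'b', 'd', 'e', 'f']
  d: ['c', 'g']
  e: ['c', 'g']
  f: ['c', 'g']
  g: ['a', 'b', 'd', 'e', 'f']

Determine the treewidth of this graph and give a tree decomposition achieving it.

Treewidth 2.
Bags: B1 = {c, d, g}  B2 = {c, f, g}  B3 = {a, c, g}  B4 = {c, e, g}  B5 = {b, c, g}
Tree: B1–B2, B2–B3, B3–B4, B4–B5

The largest bag has 3 vertices, giving width 2; this decomposition certifies tw(G) ≤ 2. For the lower bound, G contains the cycle c–d–g–f–c, so G is not a forest; only forests have treewidth ≤ 1, hence tw(G) ≥ 2. Hence tw(G) = 2 exactly.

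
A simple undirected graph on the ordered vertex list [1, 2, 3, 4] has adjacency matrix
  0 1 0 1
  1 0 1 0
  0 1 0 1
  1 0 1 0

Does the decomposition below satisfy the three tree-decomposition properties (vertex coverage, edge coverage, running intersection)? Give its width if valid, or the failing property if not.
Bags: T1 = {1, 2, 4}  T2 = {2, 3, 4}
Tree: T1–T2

Every vertex of G appears in some bag (union = {1, 2, 3, 4}); every edge is covered by a bag; and for each vertex v the set of bags containing v is connected in the bag tree. The decomposition is therefore valid. The largest bag has 3 vertices, so the width is 2.

Yes; width 2.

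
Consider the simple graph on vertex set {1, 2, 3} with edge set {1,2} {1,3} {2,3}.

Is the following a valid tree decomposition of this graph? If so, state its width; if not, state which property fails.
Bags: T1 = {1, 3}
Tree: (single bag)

A tree decomposition must satisfy three properties: every vertex lies in some bag; for every edge, both endpoints lie together in some bag; and for every vertex, the bags containing it form a connected subtree. Here vertex 2 appears in no bag, so the decomposition is invalid.

No — vertex 2 appears in no bag.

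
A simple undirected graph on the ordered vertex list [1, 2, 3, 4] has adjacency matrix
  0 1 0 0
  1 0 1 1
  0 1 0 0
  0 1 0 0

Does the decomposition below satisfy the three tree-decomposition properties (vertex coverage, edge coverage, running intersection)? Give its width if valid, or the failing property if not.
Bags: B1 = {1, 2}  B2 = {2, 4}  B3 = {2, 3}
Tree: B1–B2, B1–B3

Yes; width 1.

Vertex coverage: the bags together contain {1, 2, 3, 4}, the full vertex set. Edge coverage: each edge of G has both endpoints in at least one bag. Running intersection: for every vertex, the bags containing it form a connected subtree. All three properties hold, so this is a valid tree decomposition of width max|bag| − 1 = 1, and hence tw(G) ≤ 1.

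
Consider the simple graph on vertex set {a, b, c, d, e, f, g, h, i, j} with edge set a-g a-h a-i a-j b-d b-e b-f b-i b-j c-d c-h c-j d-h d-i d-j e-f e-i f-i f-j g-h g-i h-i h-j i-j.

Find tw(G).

3

A width-3 tree decomposition is:
Bags: B1 = {b, d, i, j}  B2 = {d, h, i, j}  B3 = {a, h, i, j}  B4 = {a, g, h, i}  B5 = {b, f, i, j}  B6 = {b, e, f, i}  B7 = {c, d, h, j}
Tree: B1–B2, B2–B3, B3–B4, B1–B5, B5–B6, B2–B7
Every bag has size at most 4, so the width is 4 − 1 = 3 and tw(G) ≤ 3. On the other hand G contains the 4-clique {c, d, h, j}. A clique must lie in a single bag of any decomposition, so no decomposition can have width below 3. Hence tw(G) = 3 exactly.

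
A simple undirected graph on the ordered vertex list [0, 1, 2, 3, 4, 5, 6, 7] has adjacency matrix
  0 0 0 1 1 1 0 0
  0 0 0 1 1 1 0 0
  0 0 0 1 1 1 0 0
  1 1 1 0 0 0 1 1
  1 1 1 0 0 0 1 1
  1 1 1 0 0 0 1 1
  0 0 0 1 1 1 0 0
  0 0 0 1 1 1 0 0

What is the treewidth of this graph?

A width-3 tree decomposition is:
Bags: B1 = {3, 4, 5, 6}  B2 = {2, 3, 4, 5}  B3 = {1, 3, 4, 5}  B4 = {3, 4, 5, 7}  B5 = {0, 3, 4, 5}
Tree: B1–B2, B2–B3, B3–B4, B4–B5
The largest bag has 4 vertices, giving width 3; this decomposition certifies tw(G) ≤ 3. For the lower bound: the 4 vertex sets {3,6}, {2,5}, {4}, {1} are disjoint, each induces a connected subgraph, and every pair is joined by at least one edge of G. Contracting each set to a single vertex therefore yields K_{4} as a minor, and since treewidth is minor-monotone, tw(G) ≥ tw(K_{4}) = 3. The upper and lower bounds meet at 3, so that is the treewidth.

3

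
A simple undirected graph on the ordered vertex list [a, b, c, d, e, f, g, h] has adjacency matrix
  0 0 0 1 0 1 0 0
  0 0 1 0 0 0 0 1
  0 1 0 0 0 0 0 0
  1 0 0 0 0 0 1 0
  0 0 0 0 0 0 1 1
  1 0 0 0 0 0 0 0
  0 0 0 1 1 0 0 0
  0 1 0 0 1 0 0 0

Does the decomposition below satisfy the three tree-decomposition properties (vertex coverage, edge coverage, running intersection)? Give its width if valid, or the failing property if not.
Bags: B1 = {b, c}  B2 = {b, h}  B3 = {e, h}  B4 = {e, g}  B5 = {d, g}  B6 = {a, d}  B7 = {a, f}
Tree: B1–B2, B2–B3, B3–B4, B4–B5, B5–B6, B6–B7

Yes; width 1.

Every vertex of G appears in some bag (union = {a, b, c, d, e, f, g, h}); every edge is covered by a bag; and for each vertex v the set of bags containing v is connected in the bag tree. The decomposition is therefore valid. The largest bag has 2 vertices, so the width is 1.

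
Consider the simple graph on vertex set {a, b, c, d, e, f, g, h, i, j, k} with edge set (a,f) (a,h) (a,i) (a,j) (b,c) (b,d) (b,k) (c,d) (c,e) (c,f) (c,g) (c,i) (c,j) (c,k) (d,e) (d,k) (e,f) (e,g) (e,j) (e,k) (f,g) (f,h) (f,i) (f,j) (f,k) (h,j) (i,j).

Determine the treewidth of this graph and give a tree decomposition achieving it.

Treewidth 3.
One such decomposition:
Bags: B1 = {c, e, f, k}  B2 = {c, e, f, j}  B3 = {c, d, e, k}  B4 = {c, f, i, j}  B5 = {c, e, f, g}  B6 = {a, f, i, j}  B7 = {b, c, d, k}  B8 = {a, f, h, j}
Tree: B1–B2, B1–B3, B2–B4, B1–B5, B4–B6, B3–B7, B6–B8

Every bag has size at most 4, so the width is 4 − 1 = 3 and tw(G) ≤ 3. For the lower bound, the 4 vertices {c, d, e, k} are pairwise adjacent, and any tree decomposition puts a clique entirely inside one bag — forcing width ≥ 3. The upper and lower bounds meet at 3, so that is the treewidth.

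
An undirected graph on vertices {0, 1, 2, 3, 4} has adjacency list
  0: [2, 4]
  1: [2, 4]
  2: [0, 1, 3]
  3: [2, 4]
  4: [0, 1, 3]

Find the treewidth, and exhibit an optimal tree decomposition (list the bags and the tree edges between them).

The largest bag has 3 vertices, giving width 2; this decomposition certifies tw(G) ≤ 2. For the lower bound, G contains the cycle 4–1–2–0–4, so G is not a forest; only forests have treewidth ≤ 1, hence tw(G) ≥ 2. The upper and lower bounds meet at 2, so that is the treewidth.

Treewidth 2.
Bags: B1 = {1, 2, 4}  B2 = {0, 2, 4}  B3 = {2, 3, 4}
Tree: B1–B2, B2–B3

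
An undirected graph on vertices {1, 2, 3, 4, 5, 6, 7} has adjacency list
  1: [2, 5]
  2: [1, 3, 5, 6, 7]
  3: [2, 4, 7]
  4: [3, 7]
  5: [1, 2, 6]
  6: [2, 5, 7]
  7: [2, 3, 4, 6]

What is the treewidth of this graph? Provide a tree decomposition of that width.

Treewidth 2.
One such decomposition:
Bags: B1 = {2, 5, 6}  B2 = {1, 2, 5}  B3 = {2, 6, 7}  B4 = {2, 3, 7}  B5 = {3, 4, 7}
Tree: B1–B2, B1–B3, B3–B4, B4–B5

Each bag holds 3 vertices, so the decomposition has width 2, which upper-bounds the treewidth. On the other hand G contains the 3-clique {2, 3, 7}. A clique must lie in a single bag of any decomposition, so no decomposition can have width below 2. The upper and lower bounds meet at 2, so that is the treewidth.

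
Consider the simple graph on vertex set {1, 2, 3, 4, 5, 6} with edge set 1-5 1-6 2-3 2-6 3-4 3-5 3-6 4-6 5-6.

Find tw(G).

2

A width-2 tree decomposition is:
Bags: B1 = {1, 5, 6}  B2 = {3, 5, 6}  B3 = {2, 3, 6}  B4 = {3, 4, 6}
Tree: B1–B2, B2–B3, B2–B4
Each bag holds 3 vertices, so the decomposition has width 2, which upper-bounds the treewidth. Conversely, {1, 5, 6} is a clique of size 3, and the vertices of any clique must share a bag in every tree decomposition; so some bag has ≥ 3 vertices and tw(G) ≥ 2. Therefore the treewidth is 2.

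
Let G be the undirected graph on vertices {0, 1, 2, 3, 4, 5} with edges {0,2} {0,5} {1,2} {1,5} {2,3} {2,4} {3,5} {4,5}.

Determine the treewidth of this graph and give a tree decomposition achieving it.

Treewidth 2.
One optimal decomposition is:
Bags: B1 = {2, 4, 5}  B2 = {0, 2, 5}  B3 = {1, 2, 5}  B4 = {2, 3, 5}
Tree: B1–B2, B2–B3, B3–B4

Every bag has size at most 3, so the width is 3 − 1 = 2 and tw(G) ≤ 2. The edges 5–4–2–0–5 form a cycle, so G is not a tree and its treewidth is at least 2. Hence tw(G) = 2 exactly.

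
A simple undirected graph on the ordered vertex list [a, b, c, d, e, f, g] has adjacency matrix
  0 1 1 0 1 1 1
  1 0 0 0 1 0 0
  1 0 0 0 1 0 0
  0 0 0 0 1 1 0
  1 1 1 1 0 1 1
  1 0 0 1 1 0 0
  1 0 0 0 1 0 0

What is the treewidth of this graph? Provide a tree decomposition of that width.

Treewidth 2.
Bags: B1 = {a, b, e}  B2 = {a, e, g}  B3 = {a, c, e}  B4 = {a, e, f}  B5 = {d, e, f}
Tree: B1–B2, B1–B3, B1–B4, B4–B5

The largest bag has 3 vertices, giving width 2; this decomposition certifies tw(G) ≤ 2. On the other hand G contains the 3-clique {d, e, f}. A clique must lie in a single bag of any decomposition, so no decomposition can have width below 2. Combining the bounds, tw(G) = 2.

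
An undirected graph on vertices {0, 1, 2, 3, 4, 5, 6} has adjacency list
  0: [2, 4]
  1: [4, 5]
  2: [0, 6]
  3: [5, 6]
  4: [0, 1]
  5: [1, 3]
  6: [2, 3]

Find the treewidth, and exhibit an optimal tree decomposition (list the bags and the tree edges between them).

Treewidth 2.
One optimal decomposition is:
Bags: B1 = {0, 2, 6}  B2 = {0, 3, 6}  B3 = {0, 3, 5}  B4 = {0, 1, 5}  B5 = {0, 1, 4}
Tree: B1–B2, B2–B3, B3–B4, B4–B5

Each bag holds 3 vertices, so the decomposition has width 2, which upper-bounds the treewidth. For the lower bound, G contains the cycle 0–2–6–3–5–1–4–0, so G is not a forest; only forests have treewidth ≤ 1, hence tw(G) ≥ 2. Therefore the treewidth is 2.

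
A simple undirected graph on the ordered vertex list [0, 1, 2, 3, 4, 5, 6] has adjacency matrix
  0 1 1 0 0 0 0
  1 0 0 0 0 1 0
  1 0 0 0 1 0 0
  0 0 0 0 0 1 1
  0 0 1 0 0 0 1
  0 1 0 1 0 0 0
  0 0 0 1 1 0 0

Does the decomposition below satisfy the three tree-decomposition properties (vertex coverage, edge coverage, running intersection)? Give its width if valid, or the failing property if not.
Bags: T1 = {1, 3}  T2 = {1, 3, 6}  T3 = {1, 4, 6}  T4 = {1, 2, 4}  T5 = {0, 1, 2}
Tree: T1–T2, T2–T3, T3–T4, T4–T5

No — vertex 5 appears in no bag.

A tree decomposition must satisfy three properties: every vertex lies in some bag; for every edge, both endpoints lie together in some bag; and for every vertex, the bags containing it form a connected subtree. Here vertex 5 appears in no bag, so the decomposition is invalid.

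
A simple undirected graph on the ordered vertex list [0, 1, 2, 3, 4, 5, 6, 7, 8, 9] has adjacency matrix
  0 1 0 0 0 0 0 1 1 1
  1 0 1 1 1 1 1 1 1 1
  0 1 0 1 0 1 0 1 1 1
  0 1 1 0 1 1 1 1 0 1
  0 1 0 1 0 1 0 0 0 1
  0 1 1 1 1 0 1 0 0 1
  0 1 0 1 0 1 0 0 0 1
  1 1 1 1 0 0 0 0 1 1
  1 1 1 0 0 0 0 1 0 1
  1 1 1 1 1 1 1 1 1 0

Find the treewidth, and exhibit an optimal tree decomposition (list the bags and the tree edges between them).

Treewidth 4.
One such decomposition:
Bags: B1 = {1, 3, 4, 5, 9}  B2 = {1, 3, 5, 6, 9}  B3 = {1, 2, 3, 5, 9}  B4 = {1, 2, 3, 7, 9}  B5 = {1, 2, 7, 8, 9}  B6 = {0, 1, 7, 8, 9}
Tree: B1–B2, B2–B3, B3–B4, B4–B5, B5–B6

Every bag has size at most 5, so the width is 5 − 1 = 4 and tw(G) ≤ 4. For the lower bound, the 5 vertices {0, 1, 7, 8, 9} are pairwise adjacent, and any tree decomposition puts a clique entirely inside one bag — forcing width ≥ 4. Hence tw(G) = 4 exactly.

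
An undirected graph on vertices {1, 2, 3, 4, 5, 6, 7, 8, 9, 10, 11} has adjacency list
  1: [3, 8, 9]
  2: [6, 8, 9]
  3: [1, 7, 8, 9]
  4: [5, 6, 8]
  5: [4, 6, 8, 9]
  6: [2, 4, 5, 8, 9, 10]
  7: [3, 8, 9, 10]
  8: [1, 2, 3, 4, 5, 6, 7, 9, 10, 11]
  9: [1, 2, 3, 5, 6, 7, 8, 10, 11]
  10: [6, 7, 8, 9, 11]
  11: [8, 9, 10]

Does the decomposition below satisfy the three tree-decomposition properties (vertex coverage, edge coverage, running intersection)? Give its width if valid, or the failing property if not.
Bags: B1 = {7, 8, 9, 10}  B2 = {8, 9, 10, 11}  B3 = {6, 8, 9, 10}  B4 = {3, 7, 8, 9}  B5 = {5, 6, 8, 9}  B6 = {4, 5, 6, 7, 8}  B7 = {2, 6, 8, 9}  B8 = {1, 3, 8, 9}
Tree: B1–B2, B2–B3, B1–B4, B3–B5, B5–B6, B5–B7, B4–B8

No — bags containing vertex 7 are not connected in the tree.

A tree decomposition must satisfy three properties: every vertex lies in some bag; for every edge, both endpoints lie together in some bag; and for every vertex, the bags containing it form a connected subtree. Here bags containing vertex 7 are not connected in the tree, so the decomposition is invalid.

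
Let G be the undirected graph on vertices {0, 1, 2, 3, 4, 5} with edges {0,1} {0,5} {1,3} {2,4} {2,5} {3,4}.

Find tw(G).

A width-2 tree decomposition is:
Bags: B1 = {0, 2, 5}  B2 = {0, 1, 2}  B3 = {1, 2, 3}  B4 = {2, 3, 4}
Tree: B1–B2, B2–B3, B3–B4
Each bag holds 3 vertices, so the decomposition has width 2, which upper-bounds the treewidth. Since 2–5–0–1–3–4–2 is a cycle in G, G is not acyclic. Forests are exactly the graphs of treewidth ≤ 1, so tw(G) ≥ 2. The upper and lower bounds meet at 2, so that is the treewidth.

2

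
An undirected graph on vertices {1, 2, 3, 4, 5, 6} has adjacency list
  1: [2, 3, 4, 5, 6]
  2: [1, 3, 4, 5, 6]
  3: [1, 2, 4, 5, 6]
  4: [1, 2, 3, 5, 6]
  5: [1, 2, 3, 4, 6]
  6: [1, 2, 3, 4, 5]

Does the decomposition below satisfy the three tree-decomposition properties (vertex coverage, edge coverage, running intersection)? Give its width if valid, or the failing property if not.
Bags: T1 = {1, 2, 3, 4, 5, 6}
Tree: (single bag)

Vertex coverage: the bags together contain {1, 2, 3, 4, 5, 6}, the full vertex set. Edge coverage: each edge of G has both endpoints in at least one bag. Running intersection: for every vertex, the bags containing it form a connected subtree. All three properties hold, so this is a valid tree decomposition of width max|bag| − 1 = 5, and hence tw(G) ≤ 5.

Yes; width 5.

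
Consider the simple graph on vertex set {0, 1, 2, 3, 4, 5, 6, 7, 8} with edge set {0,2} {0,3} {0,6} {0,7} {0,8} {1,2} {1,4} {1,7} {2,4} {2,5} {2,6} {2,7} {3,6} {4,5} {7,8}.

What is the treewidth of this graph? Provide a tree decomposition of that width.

Every bag has size at most 3, so the width is 3 − 1 = 2 and tw(G) ≤ 2. For the lower bound, the 3 vertices {0, 7, 8} are pairwise adjacent, and any tree decomposition puts a clique entirely inside one bag — forcing width ≥ 2. Combining the bounds, tw(G) = 2.

Treewidth 2.
One optimal decomposition is:
Bags: B1 = {0, 2, 7}  B2 = {0, 2, 6}  B3 = {1, 2, 7}  B4 = {0, 3, 6}  B5 = {0, 7, 8}  B6 = {1, 2, 4}  B7 = {2, 4, 5}
Tree: B1–B2, B1–B3, B2–B4, B1–B5, B3–B6, B6–B7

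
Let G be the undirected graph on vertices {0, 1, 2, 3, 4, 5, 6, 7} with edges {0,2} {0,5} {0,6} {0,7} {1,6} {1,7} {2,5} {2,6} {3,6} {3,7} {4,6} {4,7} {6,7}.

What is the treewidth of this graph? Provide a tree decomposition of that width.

Treewidth 2.
One such decomposition:
Bags: B1 = {4, 6, 7}  B2 = {1, 6, 7}  B3 = {0, 6, 7}  B4 = {3, 6, 7}  B5 = {0, 2, 6}  B6 = {0, 2, 5}
Tree: B1–B2, B2–B3, B3–B4, B3–B5, B5–B6

Each bag holds 3 vertices, so the decomposition has width 2, which upper-bounds the treewidth. On the other hand G contains the 3-clique {0, 2, 5}. A clique must lie in a single bag of any decomposition, so no decomposition can have width below 2. The upper and lower bounds meet at 2, so that is the treewidth.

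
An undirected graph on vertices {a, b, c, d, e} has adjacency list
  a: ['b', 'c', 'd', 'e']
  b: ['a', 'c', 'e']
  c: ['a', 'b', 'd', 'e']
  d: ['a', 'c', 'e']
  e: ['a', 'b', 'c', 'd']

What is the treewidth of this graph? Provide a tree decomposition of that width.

Every bag has size at most 4, so the width is 4 − 1 = 3 and tw(G) ≤ 3. Conversely, {a, c, d, e} is a clique of size 4, and the vertices of any clique must share a bag in every tree decomposition; so some bag has ≥ 4 vertices and tw(G) ≥ 3. Combining the bounds, tw(G) = 3.

Treewidth 3.
Bags: B1 = {a, b, c, e}  B2 = {a, c, d, e}
Tree: B1–B2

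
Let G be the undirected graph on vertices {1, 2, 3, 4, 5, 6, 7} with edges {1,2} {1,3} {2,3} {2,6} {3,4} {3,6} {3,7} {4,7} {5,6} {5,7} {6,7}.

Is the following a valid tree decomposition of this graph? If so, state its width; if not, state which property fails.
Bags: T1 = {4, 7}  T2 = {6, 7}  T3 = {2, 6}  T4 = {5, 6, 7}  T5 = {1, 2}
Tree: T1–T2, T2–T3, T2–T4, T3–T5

A tree decomposition must satisfy three properties: every vertex lies in some bag; for every edge, both endpoints lie together in some bag; and for every vertex, the bags containing it form a connected subtree. Here vertex 3 appears in no bag, so the decomposition is invalid.

No — vertex 3 appears in no bag.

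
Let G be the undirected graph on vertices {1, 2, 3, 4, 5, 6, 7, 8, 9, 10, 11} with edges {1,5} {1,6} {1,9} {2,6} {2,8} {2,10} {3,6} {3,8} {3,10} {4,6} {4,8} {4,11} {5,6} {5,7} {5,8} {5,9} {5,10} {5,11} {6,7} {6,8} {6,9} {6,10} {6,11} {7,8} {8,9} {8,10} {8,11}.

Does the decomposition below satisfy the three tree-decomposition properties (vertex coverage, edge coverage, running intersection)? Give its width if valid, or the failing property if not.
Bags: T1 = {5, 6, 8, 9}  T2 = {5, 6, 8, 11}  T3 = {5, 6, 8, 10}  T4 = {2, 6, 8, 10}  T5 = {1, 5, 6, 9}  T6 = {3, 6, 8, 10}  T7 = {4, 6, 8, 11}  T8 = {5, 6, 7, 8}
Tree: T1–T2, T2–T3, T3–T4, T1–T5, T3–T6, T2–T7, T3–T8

Every vertex of G appears in some bag (union = {1, 2, 3, 4, 5, 6, 7, 8, 9, 10, 11}); every edge is covered by a bag; and for each vertex v the set of bags containing v is connected in the bag tree. The decomposition is therefore valid. The largest bag has 4 vertices, so the width is 3.

Yes; width 3.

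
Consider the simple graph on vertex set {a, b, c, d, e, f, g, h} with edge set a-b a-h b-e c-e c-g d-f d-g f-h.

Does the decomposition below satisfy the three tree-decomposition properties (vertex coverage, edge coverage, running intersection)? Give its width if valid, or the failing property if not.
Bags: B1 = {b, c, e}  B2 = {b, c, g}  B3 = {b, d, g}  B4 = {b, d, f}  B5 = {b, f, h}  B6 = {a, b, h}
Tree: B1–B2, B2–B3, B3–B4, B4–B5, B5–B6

Every vertex of G appears in some bag (union = {a, b, c, d, e, f, g, h}); every edge is covered by a bag; and for each vertex v the set of bags containing v is connected in the bag tree. The decomposition is therefore valid. The largest bag has 3 vertices, so the width is 2.

Yes; width 2.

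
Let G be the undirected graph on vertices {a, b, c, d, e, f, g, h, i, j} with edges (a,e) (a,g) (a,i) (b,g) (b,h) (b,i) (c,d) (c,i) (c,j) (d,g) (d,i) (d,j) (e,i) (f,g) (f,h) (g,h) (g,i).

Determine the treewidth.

A width-2 tree decomposition is:
Bags: B1 = {c, d, i}  B2 = {d, g, i}  B3 = {b, g, i}  B4 = {a, g, i}  B5 = {c, d, j}  B6 = {b, g, h}  B7 = {a, e, i}  B8 = {f, g, h}
Tree: B1–B2, B2–B3, B3–B4, B1–B5, B3–B6, B4–B7, B6–B8
Each bag holds 3 vertices, so the decomposition has width 2, which upper-bounds the treewidth. Conversely, {f, g, h} is a clique of size 3, and the vertices of any clique must share a bag in every tree decomposition; so some bag has ≥ 3 vertices and tw(G) ≥ 2. Hence tw(G) = 2 exactly.

2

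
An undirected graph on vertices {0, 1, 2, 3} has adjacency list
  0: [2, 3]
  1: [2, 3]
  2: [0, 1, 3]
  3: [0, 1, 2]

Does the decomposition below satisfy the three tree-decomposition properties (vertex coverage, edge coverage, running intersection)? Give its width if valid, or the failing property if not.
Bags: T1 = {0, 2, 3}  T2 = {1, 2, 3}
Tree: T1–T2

Vertex coverage: the bags together contain {0, 1, 2, 3}, the full vertex set. Edge coverage: each edge of G has both endpoints in at least one bag. Running intersection: for every vertex, the bags containing it form a connected subtree. All three properties hold, so this is a valid tree decomposition of width max|bag| − 1 = 2, and hence tw(G) ≤ 2.

Yes; width 2.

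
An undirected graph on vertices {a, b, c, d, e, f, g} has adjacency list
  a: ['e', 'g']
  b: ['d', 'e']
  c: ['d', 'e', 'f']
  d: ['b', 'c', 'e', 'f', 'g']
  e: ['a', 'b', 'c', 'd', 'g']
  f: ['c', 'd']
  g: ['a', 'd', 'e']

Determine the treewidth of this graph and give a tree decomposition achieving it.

Treewidth 2.
One such decomposition:
Bags: B1 = {c, d, e}  B2 = {b, d, e}  B3 = {d, e, g}  B4 = {a, e, g}  B5 = {c, d, f}
Tree: B1–B2, B1–B3, B3–B4, B1–B5

The largest bag has 3 vertices, giving width 2; this decomposition certifies tw(G) ≤ 2. For the lower bound, the 3 vertices {d, e, g} are pairwise adjacent, and any tree decomposition puts a clique entirely inside one bag — forcing width ≥ 2. Therefore the treewidth is 2.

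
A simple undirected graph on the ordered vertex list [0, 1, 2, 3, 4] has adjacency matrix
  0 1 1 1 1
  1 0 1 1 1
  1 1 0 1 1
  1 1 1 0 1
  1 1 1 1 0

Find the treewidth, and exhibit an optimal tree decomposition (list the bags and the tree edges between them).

With just one bag of size 5, the width is 5 − 1 = 4, so tw(G) ≤ 4. On the other hand G contains the 5-clique {0, 1, 2, 3, 4}. A clique must lie in a single bag of any decomposition, so no decomposition can have width below 4. Hence tw(G) = 4 exactly.

Treewidth 4.
One such decomposition:
Bags: B1 = {0, 1, 2, 3, 4}
Tree: (single bag)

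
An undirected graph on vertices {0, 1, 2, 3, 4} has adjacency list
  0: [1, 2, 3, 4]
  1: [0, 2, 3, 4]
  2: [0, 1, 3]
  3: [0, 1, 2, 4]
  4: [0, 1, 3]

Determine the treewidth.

A width-3 tree decomposition is:
Bags: B1 = {0, 1, 2, 3}  B2 = {0, 1, 3, 4}
Tree: B1–B2
The largest bag has 4 vertices, giving width 3; this decomposition certifies tw(G) ≤ 3. Conversely, {0, 1, 2, 3} is a clique of size 4, and the vertices of any clique must share a bag in every tree decomposition; so some bag has ≥ 4 vertices and tw(G) ≥ 3. Hence tw(G) = 3 exactly.

3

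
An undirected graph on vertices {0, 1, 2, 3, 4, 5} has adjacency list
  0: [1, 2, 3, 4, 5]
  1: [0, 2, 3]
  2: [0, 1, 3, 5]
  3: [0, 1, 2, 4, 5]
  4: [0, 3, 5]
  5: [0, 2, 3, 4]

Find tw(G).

A width-3 tree decomposition is:
Bags: B1 = {0, 2, 3, 5}  B2 = {0, 1, 2, 3}  B3 = {0, 3, 4, 5}
Tree: B1–B2, B1–B3
The largest bag has 4 vertices, giving width 3; this decomposition certifies tw(G) ≤ 3. On the other hand G contains the 4-clique {0, 1, 2, 3}. A clique must lie in a single bag of any decomposition, so no decomposition can have width below 3. The upper and lower bounds meet at 3, so that is the treewidth.

3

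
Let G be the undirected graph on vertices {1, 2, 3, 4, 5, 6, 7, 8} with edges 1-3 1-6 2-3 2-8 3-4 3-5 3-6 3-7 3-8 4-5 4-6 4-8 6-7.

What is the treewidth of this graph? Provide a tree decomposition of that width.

Every bag has size at most 3, so the width is 3 − 1 = 2 and tw(G) ≤ 2. On the other hand G contains the 3-clique {1, 3, 6}. A clique must lie in a single bag of any decomposition, so no decomposition can have width below 2. Hence tw(G) = 2 exactly.

Treewidth 2.
One such decomposition:
Bags: B1 = {3, 4, 6}  B2 = {3, 6, 7}  B3 = {1, 3, 6}  B4 = {3, 4, 8}  B5 = {2, 3, 8}  B6 = {3, 4, 5}
Tree: B1–B2, B1–B3, B1–B4, B4–B5, B4–B6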